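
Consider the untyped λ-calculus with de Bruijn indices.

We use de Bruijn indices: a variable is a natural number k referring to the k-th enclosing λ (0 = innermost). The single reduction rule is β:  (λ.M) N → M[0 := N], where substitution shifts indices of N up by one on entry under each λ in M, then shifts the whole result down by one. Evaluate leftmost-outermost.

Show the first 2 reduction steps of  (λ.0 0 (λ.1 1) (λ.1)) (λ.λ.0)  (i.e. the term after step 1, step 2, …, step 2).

Answer: after 2 steps: (λ.0) (λ.(λ.λ.0) (λ.λ.0)) (λ.λ.λ.0)

Reduction:
  start: (λ.0 0 (λ.1 1) (λ.1)) (λ.λ.0)
  step 1: (λ.λ.0) (λ.λ.0) (λ.(λ.λ.0) (λ.λ.0)) (λ.λ.λ.0)
  step 2: (λ.0) (λ.(λ.λ.0) (λ.λ.0)) (λ.λ.λ.0)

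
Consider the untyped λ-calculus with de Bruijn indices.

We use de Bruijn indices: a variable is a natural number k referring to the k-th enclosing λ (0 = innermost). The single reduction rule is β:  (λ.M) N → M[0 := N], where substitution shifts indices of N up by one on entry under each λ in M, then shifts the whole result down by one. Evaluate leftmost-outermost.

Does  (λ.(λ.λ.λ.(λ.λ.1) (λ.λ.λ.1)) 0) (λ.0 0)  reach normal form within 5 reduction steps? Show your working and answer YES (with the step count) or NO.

Answer: YES — reaches normal form λ.λ.λ.λ.λ.λ.1 in 3 ≤ 5 steps

Working:
  start: (λ.(λ.λ.λ.(λ.λ.1) (λ.λ.λ.1)) 0) (λ.0 0)
  step 1: (λ.λ.λ.(λ.λ.1) (λ.λ.λ.1)) (λ.0 0)
  step 2: λ.λ.(λ.λ.1) (λ.λ.λ.1)
  step 3: λ.λ.λ.λ.λ.λ.1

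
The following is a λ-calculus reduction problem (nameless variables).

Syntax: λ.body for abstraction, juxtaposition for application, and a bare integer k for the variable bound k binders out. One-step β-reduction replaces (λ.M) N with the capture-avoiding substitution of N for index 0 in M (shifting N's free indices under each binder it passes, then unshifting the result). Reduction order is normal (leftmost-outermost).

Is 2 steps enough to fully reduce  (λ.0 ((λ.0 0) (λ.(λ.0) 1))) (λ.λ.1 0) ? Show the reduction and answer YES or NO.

Answer: NO — after 2 steps the term is λ.(λ.0 0) (λ.(λ.0) (λ.λ.1 0)) 0, not yet normal

Derivation:
  start: (λ.0 ((λ.0 0) (λ.(λ.0) 1))) (λ.λ.1 0)
  →1  (λ.λ.1 0) ((λ.0 0) (λ.(λ.0) (λ.λ.1 0)))
  →2  λ.(λ.0 0) (λ.(λ.0) (λ.λ.1 0)) 0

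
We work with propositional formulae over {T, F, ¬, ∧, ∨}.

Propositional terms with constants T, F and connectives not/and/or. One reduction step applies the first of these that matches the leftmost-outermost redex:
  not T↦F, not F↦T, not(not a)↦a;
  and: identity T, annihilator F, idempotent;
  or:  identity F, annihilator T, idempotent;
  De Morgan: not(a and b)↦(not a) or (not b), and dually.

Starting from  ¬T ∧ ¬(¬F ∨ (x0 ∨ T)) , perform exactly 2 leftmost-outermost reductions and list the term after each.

  start: ¬T ∧ ¬(¬F ∨ (x0 ∨ T))
  step 1: F ∧ ¬(¬F ∨ (x0 ∨ T))
  step 2: F

Answer: after 2 steps: F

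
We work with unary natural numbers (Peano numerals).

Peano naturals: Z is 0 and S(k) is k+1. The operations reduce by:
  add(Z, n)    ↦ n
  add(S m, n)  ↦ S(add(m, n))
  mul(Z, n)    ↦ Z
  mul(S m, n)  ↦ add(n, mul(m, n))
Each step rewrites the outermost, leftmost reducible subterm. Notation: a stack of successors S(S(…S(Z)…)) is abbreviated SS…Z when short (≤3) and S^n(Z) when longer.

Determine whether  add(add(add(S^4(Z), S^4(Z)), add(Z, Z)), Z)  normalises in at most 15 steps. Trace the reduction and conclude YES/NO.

Answer: NO — after 15 steps the term is S(S(S(S(S(add(add(SSSZ, add(Z, Z)), Z)))))), not yet normal

Derivation:
  start: add(add(add(S^4(Z), S^4(Z)), add(Z, Z)), Z)
  →1  add(add(S(add(SSSZ, S^4(Z))), add(Z, Z)), Z)
  →2  add(S(add(add(SSSZ, S^4(Z)), add(Z, Z))), Z)
  →3  S(add(add(add(SSSZ, S^4(Z)), add(Z, Z)), Z))
  →4  S(add(add(S(add(SSZ, S^4(Z))), add(Z, Z)), Z))
  →5  S(add(S(add(add(SSZ, S^4(Z)), add(Z, Z))), Z))
  →6  S(S(add(add(add(SSZ, S^4(Z)), add(Z, Z)), Z)))
  →7  S(S(add(add(S(add(SZ, S^4(Z))), add(Z, Z)), Z)))
  →8  S(S(add(S(add(add(SZ, S^4(Z)), add(Z, Z))), Z)))
  →9  S(S(S(add(add(add(SZ, S^4(Z)), add(Z, Z)), Z))))
  →10  S(S(S(add(add(S(add(Z, S^4(Z))), add(Z, Z)), Z))))
  →11  S(S(S(add(S(add(add(Z, S^4(Z)), add(Z, Z))), Z))))
  →12  S(S(S(S(add(add(add(Z, S^4(Z)), add(Z, Z)), Z)))))
  →13  S(S(S(S(add(add(S^4(Z), add(Z, Z)), Z)))))
  →14  S(S(S(S(add(S(add(SSSZ, add(Z, Z))), Z)))))
  →15  S(S(S(S(S(add(add(SSSZ, add(Z, Z)), Z))))))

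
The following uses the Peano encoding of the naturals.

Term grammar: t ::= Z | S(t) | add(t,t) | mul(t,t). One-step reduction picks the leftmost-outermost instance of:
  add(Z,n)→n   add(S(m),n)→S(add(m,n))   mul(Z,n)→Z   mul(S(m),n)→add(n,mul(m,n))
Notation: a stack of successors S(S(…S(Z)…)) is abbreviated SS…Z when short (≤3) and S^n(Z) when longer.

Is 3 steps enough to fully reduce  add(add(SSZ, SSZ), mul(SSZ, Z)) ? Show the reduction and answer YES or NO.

  start: add(add(SSZ, SSZ), mul(SSZ, Z))
  [1] add(S(add(SZ, SSZ)), mul(SSZ, Z))
  [2] S(add(add(SZ, SSZ), mul(SSZ, Z)))
  [3] S(add(S(add(Z, SSZ)), mul(SSZ, Z)))

Answer: NO — after 3 steps the term is S(add(S(add(Z, SSZ)), mul(SSZ, Z))), not yet normal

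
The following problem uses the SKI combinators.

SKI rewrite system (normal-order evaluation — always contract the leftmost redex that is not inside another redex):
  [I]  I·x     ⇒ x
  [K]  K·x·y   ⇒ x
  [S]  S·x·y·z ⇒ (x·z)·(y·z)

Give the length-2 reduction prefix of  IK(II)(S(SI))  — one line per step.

  start: IK(II)(S(SI))
  step 1: K(II)(S(SI))
  step 2: II

Answer: after 2 steps: II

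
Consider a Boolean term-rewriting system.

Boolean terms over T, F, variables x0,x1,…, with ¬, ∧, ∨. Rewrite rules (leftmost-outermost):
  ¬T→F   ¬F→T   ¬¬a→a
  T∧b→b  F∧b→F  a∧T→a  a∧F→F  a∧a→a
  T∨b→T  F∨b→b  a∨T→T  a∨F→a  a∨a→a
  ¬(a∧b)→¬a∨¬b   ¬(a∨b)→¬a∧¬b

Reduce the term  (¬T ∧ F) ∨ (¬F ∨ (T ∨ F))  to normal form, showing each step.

  start: (¬T ∧ F) ∨ (¬F ∨ (T ∨ F))
  [1] F ∨ (¬F ∨ (T ∨ F))
  [2] ¬F ∨ (T ∨ F)
  [3] T ∨ (T ∨ F)
  [4] T

Answer: normal form = T  (in 4 steps)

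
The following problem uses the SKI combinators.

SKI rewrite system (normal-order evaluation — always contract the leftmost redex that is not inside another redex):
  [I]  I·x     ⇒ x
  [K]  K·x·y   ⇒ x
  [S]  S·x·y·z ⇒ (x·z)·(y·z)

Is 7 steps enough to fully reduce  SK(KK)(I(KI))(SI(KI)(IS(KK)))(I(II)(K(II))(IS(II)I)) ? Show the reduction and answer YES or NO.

Answer: NO — after 7 steps the term is I(K(II))(IS(II)I), not yet normal

Reduction:
  start: SK(KK)(I(KI))(SI(KI)(IS(KK)))(I(II)(K(II))(IS(II)I))
  →1  K(I(KI))(KK(I(KI)))(SI(KI)(IS(KK)))(I(II)(K(II))(IS(II)I))
  →2  I(KI)(SI(KI)(IS(KK)))(I(II)(K(II))(IS(II)I))
  →3  KI(SI(KI)(IS(KK)))(I(II)(K(II))(IS(II)I))
  →4  I(I(II)(K(II))(IS(II)I))
  →5  I(II)(K(II))(IS(II)I)
  →6  II(K(II))(IS(II)I)
  →7  I(K(II))(IS(II)I)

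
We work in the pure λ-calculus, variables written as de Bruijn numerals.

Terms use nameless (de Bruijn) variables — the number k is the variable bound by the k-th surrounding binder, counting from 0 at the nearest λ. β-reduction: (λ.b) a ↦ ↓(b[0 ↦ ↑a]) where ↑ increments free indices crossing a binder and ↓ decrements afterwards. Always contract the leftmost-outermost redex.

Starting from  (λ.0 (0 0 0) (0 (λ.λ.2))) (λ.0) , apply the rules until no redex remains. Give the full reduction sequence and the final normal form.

Answer: normal form = λ.λ.λ.0  (in 6 steps)

Reduction:
  start: (λ.0 (0 0 0) (0 (λ.λ.2))) (λ.0)
  [1] (λ.0) ((λ.0) (λ.0) (λ.0)) ((λ.0) (λ.λ.λ.0))
  [2] (λ.0) (λ.0) (λ.0) ((λ.0) (λ.λ.λ.0))
  [3] (λ.0) (λ.0) ((λ.0) (λ.λ.λ.0))
  [4] (λ.0) ((λ.0) (λ.λ.λ.0))
  [5] (λ.0) (λ.λ.λ.0)
  [6] λ.λ.λ.0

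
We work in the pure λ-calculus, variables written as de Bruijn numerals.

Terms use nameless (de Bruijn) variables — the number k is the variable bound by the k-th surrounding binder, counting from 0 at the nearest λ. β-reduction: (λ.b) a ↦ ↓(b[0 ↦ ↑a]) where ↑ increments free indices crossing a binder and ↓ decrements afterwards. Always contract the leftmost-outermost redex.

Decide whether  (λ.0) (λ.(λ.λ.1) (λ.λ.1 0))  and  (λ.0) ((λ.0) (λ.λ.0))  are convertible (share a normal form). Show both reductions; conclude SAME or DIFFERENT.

Term A:
  start: (λ.0) (λ.(λ.λ.1) (λ.λ.1 0))
  [1] λ.(λ.λ.1) (λ.λ.1 0)
  [2] λ.λ.λ.λ.1 0

Term B:
  start: (λ.0) ((λ.0) (λ.λ.0))
  [1] (λ.0) (λ.λ.0)
  [2] λ.λ.0

Answer: DIFFERENT — A ⇓ λ.λ.λ.λ.1 0, B ⇓ λ.λ.0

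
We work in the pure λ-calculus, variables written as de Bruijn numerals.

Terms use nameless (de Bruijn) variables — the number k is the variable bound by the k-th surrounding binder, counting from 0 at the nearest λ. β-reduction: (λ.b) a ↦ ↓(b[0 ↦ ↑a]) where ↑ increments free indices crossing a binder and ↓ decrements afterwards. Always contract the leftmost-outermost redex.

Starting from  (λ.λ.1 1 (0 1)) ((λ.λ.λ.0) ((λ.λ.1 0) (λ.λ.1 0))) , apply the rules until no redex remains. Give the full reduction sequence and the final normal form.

Answer: normal form = λ.0 (λ.λ.0)  (in 5 steps)

Working:
  start: (λ.λ.1 1 (0 1)) ((λ.λ.λ.0) ((λ.λ.1 0) (λ.λ.1 0)))
  [1] λ.(λ.λ.λ.0) ((λ.λ.1 0) (λ.λ.1 0)) ((λ.λ.λ.0) ((λ.λ.1 0) (λ.λ.1 0))) (0 ((λ.λ.λ.0) ((λ.λ.1 0) (λ.λ.1 0))))
  [2] λ.(λ.λ.0) ((λ.λ.λ.0) ((λ.λ.1 0) (λ.λ.1 0))) (0 ((λ.λ.λ.0) ((λ.λ.1 0) (λ.λ.1 0))))
  [3] λ.(λ.0) (0 ((λ.λ.λ.0) ((λ.λ.1 0) (λ.λ.1 0))))
  [4] λ.0 ((λ.λ.λ.0) ((λ.λ.1 0) (λ.λ.1 0)))
  [5] λ.0 (λ.λ.0)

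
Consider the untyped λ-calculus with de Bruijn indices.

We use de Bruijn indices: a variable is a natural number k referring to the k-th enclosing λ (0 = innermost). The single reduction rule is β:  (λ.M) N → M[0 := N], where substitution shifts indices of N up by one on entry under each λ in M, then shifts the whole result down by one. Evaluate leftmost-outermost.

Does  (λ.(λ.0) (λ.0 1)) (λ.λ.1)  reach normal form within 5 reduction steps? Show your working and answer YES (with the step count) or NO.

  start: (λ.(λ.0) (λ.0 1)) (λ.λ.1)
  step 1: (λ.0) (λ.0 (λ.λ.1))
  step 2: λ.0 (λ.λ.1)

Answer: YES — reaches normal form λ.0 (λ.λ.1) in 2 ≤ 5 steps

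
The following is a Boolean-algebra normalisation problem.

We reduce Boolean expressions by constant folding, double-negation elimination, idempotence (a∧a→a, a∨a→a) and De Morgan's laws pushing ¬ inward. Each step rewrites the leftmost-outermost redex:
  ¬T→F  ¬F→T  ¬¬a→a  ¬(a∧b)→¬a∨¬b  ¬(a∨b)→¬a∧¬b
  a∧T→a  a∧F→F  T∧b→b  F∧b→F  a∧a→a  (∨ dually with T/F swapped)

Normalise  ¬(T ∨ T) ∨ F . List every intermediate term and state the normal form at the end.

  start: ¬(T ∨ T) ∨ F
  [1] ¬(T ∨ T)
  [2] ¬T ∧ ¬T
  [3] ¬T
  [4] F

Answer: normal form = F  (in 4 steps)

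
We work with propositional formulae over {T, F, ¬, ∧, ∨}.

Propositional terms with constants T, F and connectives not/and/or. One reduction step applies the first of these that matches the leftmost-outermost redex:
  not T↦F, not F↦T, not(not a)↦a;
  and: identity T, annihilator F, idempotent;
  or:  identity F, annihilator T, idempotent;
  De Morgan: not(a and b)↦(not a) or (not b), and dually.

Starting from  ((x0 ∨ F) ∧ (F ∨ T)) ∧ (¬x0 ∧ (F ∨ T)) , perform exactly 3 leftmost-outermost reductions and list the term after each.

Answer: after 3 steps: x0 ∧ (¬x0 ∧ (F ∨ T))

Derivation:
  start: ((x0 ∨ F) ∧ (F ∨ T)) ∧ (¬x0 ∧ (F ∨ T))
  step 1: (x0 ∧ (F ∨ T)) ∧ (¬x0 ∧ (F ∨ T))
  step 2: (x0 ∧ T) ∧ (¬x0 ∧ (F ∨ T))
  step 3: x0 ∧ (¬x0 ∧ (F ∨ T))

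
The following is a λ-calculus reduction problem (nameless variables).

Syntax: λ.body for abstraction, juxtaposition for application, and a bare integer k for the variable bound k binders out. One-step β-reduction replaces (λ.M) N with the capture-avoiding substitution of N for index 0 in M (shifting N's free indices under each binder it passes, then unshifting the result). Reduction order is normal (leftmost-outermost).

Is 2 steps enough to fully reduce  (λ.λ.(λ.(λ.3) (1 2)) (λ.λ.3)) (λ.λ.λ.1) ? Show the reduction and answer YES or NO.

Answer: NO — after 2 steps the term is λ.(λ.λ.λ.λ.1) (0 (λ.λ.λ.1)), not yet normal

Working:
  start: (λ.λ.(λ.(λ.3) (1 2)) (λ.λ.3)) (λ.λ.λ.1)
  [1] λ.(λ.(λ.λ.λ.λ.1) (1 (λ.λ.λ.1))) (λ.λ.λ.λ.λ.1)
  [2] λ.(λ.λ.λ.λ.1) (0 (λ.λ.λ.1))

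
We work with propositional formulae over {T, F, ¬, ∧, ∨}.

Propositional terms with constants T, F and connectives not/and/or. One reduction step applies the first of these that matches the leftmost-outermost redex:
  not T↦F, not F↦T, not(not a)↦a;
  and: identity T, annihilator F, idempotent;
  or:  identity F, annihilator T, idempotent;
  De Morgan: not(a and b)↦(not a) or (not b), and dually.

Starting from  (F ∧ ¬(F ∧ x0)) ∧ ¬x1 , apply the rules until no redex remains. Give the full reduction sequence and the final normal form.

Answer: normal form = F  (in 2 steps)

Derivation:
  start: (F ∧ ¬(F ∧ x0)) ∧ ¬x1
  step 1: F ∧ ¬x1
  step 2: F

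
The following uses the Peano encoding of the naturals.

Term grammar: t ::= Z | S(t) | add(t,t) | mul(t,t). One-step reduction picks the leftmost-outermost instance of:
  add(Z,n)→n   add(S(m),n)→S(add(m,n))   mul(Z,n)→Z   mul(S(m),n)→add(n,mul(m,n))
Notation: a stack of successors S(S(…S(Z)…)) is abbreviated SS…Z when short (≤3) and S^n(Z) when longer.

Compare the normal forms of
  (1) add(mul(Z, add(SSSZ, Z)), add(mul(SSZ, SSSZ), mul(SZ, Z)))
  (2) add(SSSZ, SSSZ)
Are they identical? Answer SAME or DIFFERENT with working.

Answer: SAME — A ⇓ S^6(Z), B ⇓ S^6(Z)

Reduction:
Term A:
  start: add(mul(Z, add(SSSZ, Z)), add(mul(SSZ, SSSZ), mul(SZ, Z)))
  [1] add(Z, add(mul(SSZ, SSSZ), mul(SZ, Z)))
  [2] add(mul(SSZ, SSSZ), mul(SZ, Z))
  [3] add(add(SSSZ, mul(SZ, SSSZ)), mul(SZ, Z))
  [4] add(S(add(SSZ, mul(SZ, SSSZ))), mul(SZ, Z))
  [5] S(add(add(SSZ, mul(SZ, SSSZ)), mul(SZ, Z)))
  [6] S(add(S(add(SZ, mul(SZ, SSSZ))), mul(SZ, Z)))
  [7] S(S(add(add(SZ, mul(SZ, SSSZ)), mul(SZ, Z))))
  [8] S(S(add(S(add(Z, mul(SZ, SSSZ))), mul(SZ, Z))))
  [9] S(S(S(add(add(Z, mul(SZ, SSSZ)), mul(SZ, Z)))))
  [10] S(S(S(add(mul(SZ, SSSZ), mul(SZ, Z)))))
  [11] S(S(S(add(add(SSSZ, mul(Z, SSSZ)), mul(SZ, Z)))))
  [12] S(S(S(add(S(add(SSZ, mul(Z, SSSZ))), mul(SZ, Z)))))
  [13] S(S(S(S(add(add(SSZ, mul(Z, SSSZ)), mul(SZ, Z))))))
  [14] S(S(S(S(add(S(add(SZ, mul(Z, SSSZ))), mul(SZ, Z))))))
  [15] S(S(S(S(S(add(add(SZ, mul(Z, SSSZ)), mul(SZ, Z)))))))
  [16] S(S(S(S(S(add(S(add(Z, mul(Z, SSSZ))), mul(SZ, Z)))))))
  [17] S(S(S(S(S(S(add(add(Z, mul(Z, SSSZ)), mul(SZ, Z))))))))
  [18] S(S(S(S(S(S(add(mul(Z, SSSZ), mul(SZ, Z))))))))
  [19] S(S(S(S(S(S(add(Z, mul(SZ, Z))))))))
  [20] S(S(S(S(S(S(mul(SZ, Z)))))))
  [21] S(S(S(S(S(S(add(Z, mul(Z, Z))))))))
  [22] S(S(S(S(S(S(mul(Z, Z)))))))
  [23] S^6(Z)

Term B:
  start: add(SSSZ, SSSZ)
  [1] S(add(SSZ, SSSZ))
  [2] S(S(add(SZ, SSSZ)))
  [3] S(S(S(add(Z, SSSZ))))
  [4] S^6(Z)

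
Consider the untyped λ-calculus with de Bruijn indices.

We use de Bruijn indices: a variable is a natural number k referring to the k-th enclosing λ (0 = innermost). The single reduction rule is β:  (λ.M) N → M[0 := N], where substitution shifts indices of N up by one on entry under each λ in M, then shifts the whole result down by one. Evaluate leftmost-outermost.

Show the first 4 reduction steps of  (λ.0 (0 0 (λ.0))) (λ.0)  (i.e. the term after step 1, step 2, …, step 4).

Answer: after 4 steps: λ.0

Reduction:
  start: (λ.0 (0 0 (λ.0))) (λ.0)
  →1  (λ.0) ((λ.0) (λ.0) (λ.0))
  →2  (λ.0) (λ.0) (λ.0)
  →3  (λ.0) (λ.0)
  →4  λ.0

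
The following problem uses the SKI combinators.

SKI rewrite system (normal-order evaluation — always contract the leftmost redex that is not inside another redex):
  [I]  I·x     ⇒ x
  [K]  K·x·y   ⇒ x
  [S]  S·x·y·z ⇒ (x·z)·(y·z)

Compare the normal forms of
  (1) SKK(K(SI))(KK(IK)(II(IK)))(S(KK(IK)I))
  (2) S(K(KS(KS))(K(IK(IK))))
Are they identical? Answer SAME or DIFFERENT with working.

Answer: DIFFERENT — A ⇓ SI(S(KI)), B ⇓ SS

Reduction:
Term A:
  start: SKK(K(SI))(KK(IK)(II(IK)))(S(KK(IK)I))
  →1  K(K(SI))(K(K(SI)))(KK(IK)(II(IK)))(S(KK(IK)I))
  →2  K(SI)(KK(IK)(II(IK)))(S(KK(IK)I))
  →3  SI(S(KK(IK)I))
  →4  SI(S(KI))

Term B:
  start: S(K(KS(KS))(K(IK(IK))))
  →1  S(KS(KS))
  →2  SS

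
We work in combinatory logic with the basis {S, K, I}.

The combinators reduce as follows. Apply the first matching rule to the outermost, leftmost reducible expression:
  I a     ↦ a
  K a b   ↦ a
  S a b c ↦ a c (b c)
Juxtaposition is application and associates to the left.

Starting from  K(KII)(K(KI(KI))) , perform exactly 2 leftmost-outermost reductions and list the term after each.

Answer: after 2 steps: I

Reduction:
  start: K(KII)(K(KI(KI)))
  [1] KII
  [2] I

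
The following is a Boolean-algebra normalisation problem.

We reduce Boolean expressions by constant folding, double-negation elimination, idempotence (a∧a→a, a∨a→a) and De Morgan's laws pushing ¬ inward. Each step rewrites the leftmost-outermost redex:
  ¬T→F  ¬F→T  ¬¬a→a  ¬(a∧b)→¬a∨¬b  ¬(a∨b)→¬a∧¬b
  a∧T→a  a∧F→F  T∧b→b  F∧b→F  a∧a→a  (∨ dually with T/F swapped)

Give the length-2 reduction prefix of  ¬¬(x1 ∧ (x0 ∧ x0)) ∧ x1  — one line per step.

  start: ¬¬(x1 ∧ (x0 ∧ x0)) ∧ x1
  →1  (x1 ∧ (x0 ∧ x0)) ∧ x1
  →2  (x1 ∧ x0) ∧ x1

Answer: after 2 steps: (x1 ∧ x0) ∧ x1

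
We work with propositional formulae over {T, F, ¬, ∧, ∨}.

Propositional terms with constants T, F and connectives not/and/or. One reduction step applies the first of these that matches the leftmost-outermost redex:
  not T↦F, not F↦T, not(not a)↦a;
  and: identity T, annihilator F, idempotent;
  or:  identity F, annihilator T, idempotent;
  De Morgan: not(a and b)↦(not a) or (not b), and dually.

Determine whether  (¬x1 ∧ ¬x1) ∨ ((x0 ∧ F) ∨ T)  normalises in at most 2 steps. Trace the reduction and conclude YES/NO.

Answer: NO — after 2 steps the term is ¬x1 ∨ T, not yet normal

Reduction:
  start: (¬x1 ∧ ¬x1) ∨ ((x0 ∧ F) ∨ T)
  [1] ¬x1 ∨ ((x0 ∧ F) ∨ T)
  [2] ¬x1 ∨ T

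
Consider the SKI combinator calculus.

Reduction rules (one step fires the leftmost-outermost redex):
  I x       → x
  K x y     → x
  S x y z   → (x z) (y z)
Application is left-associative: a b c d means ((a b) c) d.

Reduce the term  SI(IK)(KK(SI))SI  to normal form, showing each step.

Answer: normal form = K  (in 7 steps)

Reduction:
  start: SI(IK)(KK(SI))SI
  →1  I(KK(SI))(IK(KK(SI)))SI
  →2  KK(SI)(IK(KK(SI)))SI
  →3  K(IK(KK(SI)))SI
  →4  IK(KK(SI))I
  →5  K(KK(SI))I
  →6  KK(SI)
  →7  K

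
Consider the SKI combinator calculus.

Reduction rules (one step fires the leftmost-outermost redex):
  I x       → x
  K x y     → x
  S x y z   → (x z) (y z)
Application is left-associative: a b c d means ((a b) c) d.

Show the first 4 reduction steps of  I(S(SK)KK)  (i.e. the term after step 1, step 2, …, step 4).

  start: I(S(SK)KK)
  step 1: S(SK)KK
  step 2: SKK(KK)
  step 3: K(KK)(K(KK))
  step 4: KK

Answer: after 4 steps: KK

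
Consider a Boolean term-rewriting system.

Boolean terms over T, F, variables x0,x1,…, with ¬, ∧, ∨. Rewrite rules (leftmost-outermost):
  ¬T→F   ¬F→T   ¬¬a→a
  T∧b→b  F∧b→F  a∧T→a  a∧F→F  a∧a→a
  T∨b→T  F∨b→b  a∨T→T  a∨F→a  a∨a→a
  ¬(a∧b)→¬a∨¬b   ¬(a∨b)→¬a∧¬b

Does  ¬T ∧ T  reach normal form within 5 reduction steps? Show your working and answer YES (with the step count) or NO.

  start: ¬T ∧ T
  step 1: ¬T
  step 2: F

Answer: YES — reaches normal form F in 2 ≤ 5 steps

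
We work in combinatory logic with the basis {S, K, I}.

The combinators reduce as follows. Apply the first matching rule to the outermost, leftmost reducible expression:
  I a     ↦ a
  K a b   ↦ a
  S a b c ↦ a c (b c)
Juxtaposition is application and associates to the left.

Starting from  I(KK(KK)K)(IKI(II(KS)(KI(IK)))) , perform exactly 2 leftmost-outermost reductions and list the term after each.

Answer: after 2 steps: KK(IKI(II(KS)(KI(IK))))

Working:
  start: I(KK(KK)K)(IKI(II(KS)(KI(IK))))
  [1] KK(KK)K(IKI(II(KS)(KI(IK))))
  [2] KK(IKI(II(KS)(KI(IK))))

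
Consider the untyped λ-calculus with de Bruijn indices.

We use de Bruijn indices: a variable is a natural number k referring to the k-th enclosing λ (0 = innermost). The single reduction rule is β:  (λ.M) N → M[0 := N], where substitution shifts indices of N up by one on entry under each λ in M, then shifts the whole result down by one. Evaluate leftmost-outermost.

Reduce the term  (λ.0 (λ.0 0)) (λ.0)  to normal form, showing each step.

Answer: normal form = λ.0 0  (in 2 steps)

Reduction:
  start: (λ.0 (λ.0 0)) (λ.0)
  [1] (λ.0) (λ.0 0)
  [2] λ.0 0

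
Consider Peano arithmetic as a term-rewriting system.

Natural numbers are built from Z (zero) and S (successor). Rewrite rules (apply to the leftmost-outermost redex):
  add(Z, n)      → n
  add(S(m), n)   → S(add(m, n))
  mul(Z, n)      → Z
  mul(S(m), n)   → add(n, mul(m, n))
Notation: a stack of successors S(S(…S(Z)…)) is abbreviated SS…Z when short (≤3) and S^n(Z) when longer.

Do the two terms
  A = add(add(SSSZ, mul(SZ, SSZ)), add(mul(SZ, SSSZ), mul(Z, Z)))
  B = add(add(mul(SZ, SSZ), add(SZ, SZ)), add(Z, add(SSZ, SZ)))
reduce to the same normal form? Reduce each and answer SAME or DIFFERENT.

Answer: DIFFERENT — A ⇓ S^8(Z), B ⇓ S^7(Z)

Reduction:
Term A:
  start: add(add(SSSZ, mul(SZ, SSZ)), add(mul(SZ, SSSZ), mul(Z, Z)))
  step 1: add(S(add(SSZ, mul(SZ, SSZ))), add(mul(SZ, SSSZ), mul(Z, Z)))
  step 2: S(add(add(SSZ, mul(SZ, SSZ)), add(mul(SZ, SSSZ), mul(Z, Z))))
  step 3: S(add(S(add(SZ, mul(SZ, SSZ))), add(mul(SZ, SSSZ), mul(Z, Z))))
  step 4: S(S(add(add(SZ, mul(SZ, SSZ)), add(mul(SZ, SSSZ), mul(Z, Z)))))
  step 5: S(S(add(S(add(Z, mul(SZ, SSZ))), add(mul(SZ, SSSZ), mul(Z, Z)))))
  step 6: S(S(S(add(add(Z, mul(SZ, SSZ)), add(mul(SZ, SSSZ), mul(Z, Z))))))
  step 7: S(S(S(add(mul(SZ, SSZ), add(mul(SZ, SSSZ), mul(Z, Z))))))
  step 8: S(S(S(add(add(SSZ, mul(Z, SSZ)), add(mul(SZ, SSSZ), mul(Z, Z))))))
  step 9: S(S(S(add(S(add(SZ, mul(Z, SSZ))), add(mul(SZ, SSSZ), mul(Z, Z))))))
  step 10: S(S(S(S(add(add(SZ, mul(Z, SSZ)), add(mul(SZ, SSSZ), mul(Z, Z)))))))
  step 11: S(S(S(S(add(S(add(Z, mul(Z, SSZ))), add(mul(SZ, SSSZ), mul(Z, Z)))))))
  step 12: S(S(S(S(S(add(add(Z, mul(Z, SSZ)), add(mul(SZ, SSSZ), mul(Z, Z))))))))
  step 13: S(S(S(S(S(add(mul(Z, SSZ), add(mul(SZ, SSSZ), mul(Z, Z))))))))
  step 14: S(S(S(S(S(add(Z, add(mul(SZ, SSSZ), mul(Z, Z))))))))
  step 15: S(S(S(S(S(add(mul(SZ, SSSZ), mul(Z, Z)))))))
  step 16: S(S(S(S(S(add(add(SSSZ, mul(Z, SSSZ)), mul(Z, Z)))))))
  step 17: S(S(S(S(S(add(S(add(SSZ, mul(Z, SSSZ))), mul(Z, Z)))))))
  step 18: S(S(S(S(S(S(add(add(SSZ, mul(Z, SSSZ)), mul(Z, Z))))))))
  step 19: S(S(S(S(S(S(add(S(add(SZ, mul(Z, SSSZ))), mul(Z, Z))))))))
  step 20: S(S(S(S(S(S(S(add(add(SZ, mul(Z, SSSZ)), mul(Z, Z)))))))))
  step 21: S(S(S(S(S(S(S(add(S(add(Z, mul(Z, SSSZ))), mul(Z, Z)))))))))
  step 22: S(S(S(S(S(S(S(S(add(add(Z, mul(Z, SSSZ)), mul(Z, Z))))))))))
  step 23: S(S(S(S(S(S(S(S(add(mul(Z, SSSZ), mul(Z, Z))))))))))
  step 24: S(S(S(S(S(S(S(S(add(Z, mul(Z, Z))))))))))
  step 25: S(S(S(S(S(S(S(S(mul(Z, Z)))))))))
  step 26: S^8(Z)

Term B:
  start: add(add(mul(SZ, SSZ), add(SZ, SZ)), add(Z, add(SSZ, SZ)))
  step 1: add(add(add(SSZ, mul(Z, SSZ)), add(SZ, SZ)), add(Z, add(SSZ, SZ)))
  step 2: add(add(S(add(SZ, mul(Z, SSZ))), add(SZ, SZ)), add(Z, add(SSZ, SZ)))
  step 3: add(S(add(add(SZ, mul(Z, SSZ)), add(SZ, SZ))), add(Z, add(SSZ, SZ)))
  step 4: S(add(add(add(SZ, mul(Z, SSZ)), add(SZ, SZ)), add(Z, add(SSZ, SZ))))
  step 5: S(add(add(S(add(Z, mul(Z, SSZ))), add(SZ, SZ)), add(Z, add(SSZ, SZ))))
  step 6: S(add(S(add(add(Z, mul(Z, SSZ)), add(SZ, SZ))), add(Z, add(SSZ, SZ))))
  step 7: S(S(add(add(add(Z, mul(Z, SSZ)), add(SZ, SZ)), add(Z, add(SSZ, SZ)))))
  step 8: S(S(add(add(mul(Z, SSZ), add(SZ, SZ)), add(Z, add(SSZ, SZ)))))
  step 9: S(S(add(add(Z, add(SZ, SZ)), add(Z, add(SSZ, SZ)))))
  step 10: S(S(add(add(SZ, SZ), add(Z, add(SSZ, SZ)))))
  step 11: S(S(add(S(add(Z, SZ)), add(Z, add(SSZ, SZ)))))
  step 12: S(S(S(add(add(Z, SZ), add(Z, add(SSZ, SZ))))))
  step 13: S(S(S(add(SZ, add(Z, add(SSZ, SZ))))))
  step 14: S(S(S(S(add(Z, add(Z, add(SSZ, SZ)))))))
  step 15: S(S(S(S(add(Z, add(SSZ, SZ))))))
  step 16: S(S(S(S(add(SSZ, SZ)))))
  step 17: S(S(S(S(S(add(SZ, SZ))))))
  step 18: S(S(S(S(S(S(add(Z, SZ)))))))
  step 19: S^7(Z)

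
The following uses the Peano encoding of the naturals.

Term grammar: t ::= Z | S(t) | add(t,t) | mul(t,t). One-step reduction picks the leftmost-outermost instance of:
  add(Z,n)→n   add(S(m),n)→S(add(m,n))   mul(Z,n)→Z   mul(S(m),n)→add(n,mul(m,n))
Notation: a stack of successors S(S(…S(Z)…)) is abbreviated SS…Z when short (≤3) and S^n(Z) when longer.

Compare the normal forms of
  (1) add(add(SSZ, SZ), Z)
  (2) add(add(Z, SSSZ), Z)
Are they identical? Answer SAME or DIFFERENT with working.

Answer: SAME — A ⇓ SSSZ, B ⇓ SSSZ

Working:
Term A:
  start: add(add(SSZ, SZ), Z)
  step 1: add(S(add(SZ, SZ)), Z)
  step 2: S(add(add(SZ, SZ), Z))
  step 3: S(add(S(add(Z, SZ)), Z))
  step 4: S(S(add(add(Z, SZ), Z)))
  step 5: S(S(add(SZ, Z)))
  step 6: S(S(S(add(Z, Z))))
  step 7: SSSZ

Term B:
  start: add(add(Z, SSSZ), Z)
  step 1: add(SSSZ, Z)
  step 2: S(add(SSZ, Z))
  step 3: S(S(add(SZ, Z)))
  step 4: S(S(S(add(Z, Z))))
  step 5: SSSZ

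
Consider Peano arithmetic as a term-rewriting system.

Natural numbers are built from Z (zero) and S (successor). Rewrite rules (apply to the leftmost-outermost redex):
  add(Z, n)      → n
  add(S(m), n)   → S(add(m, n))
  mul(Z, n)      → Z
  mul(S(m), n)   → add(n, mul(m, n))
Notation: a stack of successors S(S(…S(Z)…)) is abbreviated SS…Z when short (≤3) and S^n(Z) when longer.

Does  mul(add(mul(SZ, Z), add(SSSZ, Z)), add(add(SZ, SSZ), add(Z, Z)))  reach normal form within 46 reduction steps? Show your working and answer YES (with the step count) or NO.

Answer: YES — reaches normal form S^9(Z) in 45 ≤ 46 steps

Reduction:
  start: mul(add(mul(SZ, Z), add(SSSZ, Z)), add(add(SZ, SSZ), add(Z, Z)))
  [1] mul(add(add(Z, mul(Z, Z)), add(SSSZ, Z)), add(add(SZ, SSZ), add(Z, Z)))
  [2] mul(add(mul(Z, Z), add(SSSZ, Z)), add(add(SZ, SSZ), add(Z, Z)))
  [3] mul(add(Z, add(SSSZ, Z)), add(add(SZ, SSZ), add(Z, Z)))
  [4] mul(add(SSSZ, Z), add(add(SZ, SSZ), add(Z, Z)))
  [5] mul(S(add(SSZ, Z)), add(add(SZ, SSZ), add(Z, Z)))
  [6] add(add(add(SZ, SSZ), add(Z, Z)), mul(add(SSZ, Z), add(add(SZ, SSZ), add(Z, Z))))
  [7] add(add(S(add(Z, SSZ)), add(Z, Z)), mul(add(SSZ, Z), add(add(SZ, SSZ), add(Z, Z))))
  [8] add(S(add(add(Z, SSZ), add(Z, Z))), mul(add(SSZ, Z), add(add(SZ, SSZ), add(Z, Z))))
  [9] S(add(add(add(Z, SSZ), add(Z, Z)), mul(add(SSZ, Z), add(add(SZ, SSZ), add(Z, Z)))))
  [10] S(add(add(SSZ, add(Z, Z)), mul(add(SSZ, Z), add(add(SZ, SSZ), add(Z, Z)))))
  [11] S(add(S(add(SZ, add(Z, Z))), mul(add(SSZ, Z), add(add(SZ, SSZ), add(Z, Z)))))
  [12] S(S(add(add(SZ, add(Z, Z)), mul(add(SSZ, Z), add(add(SZ, SSZ), add(Z, Z))))))
  [13] S(S(add(S(add(Z, add(Z, Z))), mul(add(SSZ, Z), add(add(SZ, SSZ), add(Z, Z))))))
  [14] S(S(S(add(add(Z, add(Z, Z)), mul(add(SSZ, Z), add(add(SZ, SSZ), add(Z, Z)))))))
  [15] S(S(S(add(add(Z, Z), mul(add(SSZ, Z), add(add(SZ, SSZ), add(Z, Z)))))))
  [16] S(S(S(add(Z, mul(add(SSZ, Z), add(add(SZ, SSZ), add(Z, Z)))))))
  [17] S(S(S(mul(add(SSZ, Z), add(add(SZ, SSZ), add(Z, Z))))))
  [18] S(S(S(mul(S(add(SZ, Z)), add(add(SZ, SSZ), add(Z, Z))))))
  [19] S(S(S(add(add(add(SZ, SSZ), add(Z, Z)), mul(add(SZ, Z), add(add(SZ, SSZ), add(Z, Z)))))))
  [20] S(S(S(add(add(S(add(Z, SSZ)), add(Z, Z)), mul(add(SZ, Z), add(add(SZ, SSZ), add(Z, Z)))))))
  [21] S(S(S(add(S(add(add(Z, SSZ), add(Z, Z))), mul(add(SZ, Z), add(add(SZ, SSZ), add(Z, Z)))))))
  [22] S(S(S(S(add(add(add(Z, SSZ), add(Z, Z)), mul(add(SZ, Z), add(add(SZ, SSZ), add(Z, Z))))))))
  [23] S(S(S(S(add(add(SSZ, add(Z, Z)), mul(add(SZ, Z), add(add(SZ, SSZ), add(Z, Z))))))))
  [24] S(S(S(S(add(S(add(SZ, add(Z, Z))), mul(add(SZ, Z), add(add(SZ, SSZ), add(Z, Z))))))))
  [25] S(S(S(S(S(add(add(SZ, add(Z, Z)), mul(add(SZ, Z), add(add(SZ, SSZ), add(Z, Z)))))))))
  [26] S(S(S(S(S(add(S(add(Z, add(Z, Z))), mul(add(SZ, Z), add(add(SZ, SSZ), add(Z, Z)))))))))
  [27] S(S(S(S(S(S(add(add(Z, add(Z, Z)), mul(add(SZ, Z), add(add(SZ, SSZ), add(Z, Z))))))))))
  [28] S(S(S(S(S(S(add(add(Z, Z), mul(add(SZ, Z), add(add(SZ, SSZ), add(Z, Z))))))))))
  [29] S(S(S(S(S(S(add(Z, mul(add(SZ, Z), add(add(SZ, SSZ), add(Z, Z))))))))))
  [30] S(S(S(S(S(S(mul(add(SZ, Z), add(add(SZ, SSZ), add(Z, Z)))))))))
  [31] S(S(S(S(S(S(mul(S(add(Z, Z)), add(add(SZ, SSZ), add(Z, Z)))))))))
  [32] S(S(S(S(S(S(add(add(add(SZ, SSZ), add(Z, Z)), mul(add(Z, Z), add(add(SZ, SSZ), add(Z, Z))))))))))
  [33] S(S(S(S(S(S(add(add(S(add(Z, SSZ)), add(Z, Z)), mul(add(Z, Z), add(add(SZ, SSZ), add(Z, Z))))))))))
  [34] S(S(S(S(S(S(add(S(add(add(Z, SSZ), add(Z, Z))), mul(add(Z, Z), add(add(SZ, SSZ), add(Z, Z))))))))))
  [35] S(S(S(S(S(S(S(add(add(add(Z, SSZ), add(Z, Z)), mul(add(Z, Z), add(add(SZ, SSZ), add(Z, Z)))))))))))
  [36] S(S(S(S(S(S(S(add(add(SSZ, add(Z, Z)), mul(add(Z, Z), add(add(SZ, SSZ), add(Z, Z)))))))))))
  [37] S(S(S(S(S(S(S(add(S(add(SZ, add(Z, Z))), mul(add(Z, Z), add(add(SZ, SSZ), add(Z, Z)))))))))))
  [38] S(S(S(S(S(S(S(S(add(add(SZ, add(Z, Z)), mul(add(Z, Z), add(add(SZ, SSZ), add(Z, Z))))))))))))
  [39] S(S(S(S(S(S(S(S(add(S(add(Z, add(Z, Z))), mul(add(Z, Z), add(add(SZ, SSZ), add(Z, Z))))))))))))
  [40] S(S(S(S(S(S(S(S(S(add(add(Z, add(Z, Z)), mul(add(Z, Z), add(add(SZ, SSZ), add(Z, Z)))))))))))))
  [41] S(S(S(S(S(S(S(S(S(add(add(Z, Z), mul(add(Z, Z), add(add(SZ, SSZ), add(Z, Z)))))))))))))
  [42] S(S(S(S(S(S(S(S(S(add(Z, mul(add(Z, Z), add(add(SZ, SSZ), add(Z, Z)))))))))))))
  [43] S(S(S(S(S(S(S(S(S(mul(add(Z, Z), add(add(SZ, SSZ), add(Z, Z))))))))))))
  [44] S(S(S(S(S(S(S(S(S(mul(Z, add(add(SZ, SSZ), add(Z, Z))))))))))))
  [45] S^9(Z)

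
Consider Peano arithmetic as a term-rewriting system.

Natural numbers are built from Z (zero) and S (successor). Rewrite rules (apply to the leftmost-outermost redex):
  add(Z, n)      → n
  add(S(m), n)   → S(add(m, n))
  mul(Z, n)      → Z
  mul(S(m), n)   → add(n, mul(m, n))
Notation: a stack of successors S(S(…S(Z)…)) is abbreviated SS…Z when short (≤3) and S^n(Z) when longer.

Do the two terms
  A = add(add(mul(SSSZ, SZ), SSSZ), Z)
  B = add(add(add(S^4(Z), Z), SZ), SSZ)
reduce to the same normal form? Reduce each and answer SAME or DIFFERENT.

Answer: DIFFERENT — A ⇓ S^6(Z), B ⇓ S^7(Z)

Working:
Term A:
  start: add(add(mul(SSSZ, SZ), SSSZ), Z)
  step 1: add(add(add(SZ, mul(SSZ, SZ)), SSSZ), Z)
  step 2: add(add(S(add(Z, mul(SSZ, SZ))), SSSZ), Z)
  step 3: add(S(add(add(Z, mul(SSZ, SZ)), SSSZ)), Z)
  step 4: S(add(add(add(Z, mul(SSZ, SZ)), SSSZ), Z))
  step 5: S(add(add(mul(SSZ, SZ), SSSZ), Z))
  step 6: S(add(add(add(SZ, mul(SZ, SZ)), SSSZ), Z))
  step 7: S(add(add(S(add(Z, mul(SZ, SZ))), SSSZ), Z))
  step 8: S(add(S(add(add(Z, mul(SZ, SZ)), SSSZ)), Z))
  step 9: S(S(add(add(add(Z, mul(SZ, SZ)), SSSZ), Z)))
  step 10: S(S(add(add(mul(SZ, SZ), SSSZ), Z)))
  step 11: S(S(add(add(add(SZ, mul(Z, SZ)), SSSZ), Z)))
  step 12: S(S(add(add(S(add(Z, mul(Z, SZ))), SSSZ), Z)))
  step 13: S(S(add(S(add(add(Z, mul(Z, SZ)), SSSZ)), Z)))
  step 14: S(S(S(add(add(add(Z, mul(Z, SZ)), SSSZ), Z))))
  step 15: S(S(S(add(add(mul(Z, SZ), SSSZ), Z))))
  step 16: S(S(S(add(add(Z, SSSZ), Z))))
  step 17: S(S(S(add(SSSZ, Z))))
  step 18: S(S(S(S(add(SSZ, Z)))))
  step 19: S(S(S(S(S(add(SZ, Z))))))
  step 20: S(S(S(S(S(S(add(Z, Z)))))))
  step 21: S^6(Z)

Term B:
  start: add(add(add(S^4(Z), Z), SZ), SSZ)
  step 1: add(add(S(add(SSSZ, Z)), SZ), SSZ)
  step 2: add(S(add(add(SSSZ, Z), SZ)), SSZ)
  step 3: S(add(add(add(SSSZ, Z), SZ), SSZ))
  step 4: S(add(add(S(add(SSZ, Z)), SZ), SSZ))
  step 5: S(add(S(add(add(SSZ, Z), SZ)), SSZ))
  step 6: S(S(add(add(add(SSZ, Z), SZ), SSZ)))
  step 7: S(S(add(add(S(add(SZ, Z)), SZ), SSZ)))
  step 8: S(S(add(S(add(add(SZ, Z), SZ)), SSZ)))
  step 9: S(S(S(add(add(add(SZ, Z), SZ), SSZ))))
  step 10: S(S(S(add(add(S(add(Z, Z)), SZ), SSZ))))
  step 11: S(S(S(add(S(add(add(Z, Z), SZ)), SSZ))))
  step 12: S(S(S(S(add(add(add(Z, Z), SZ), SSZ)))))
  step 13: S(S(S(S(add(add(Z, SZ), SSZ)))))
  step 14: S(S(S(S(add(SZ, SSZ)))))
  step 15: S(S(S(S(S(add(Z, SSZ))))))
  step 16: S^7(Z)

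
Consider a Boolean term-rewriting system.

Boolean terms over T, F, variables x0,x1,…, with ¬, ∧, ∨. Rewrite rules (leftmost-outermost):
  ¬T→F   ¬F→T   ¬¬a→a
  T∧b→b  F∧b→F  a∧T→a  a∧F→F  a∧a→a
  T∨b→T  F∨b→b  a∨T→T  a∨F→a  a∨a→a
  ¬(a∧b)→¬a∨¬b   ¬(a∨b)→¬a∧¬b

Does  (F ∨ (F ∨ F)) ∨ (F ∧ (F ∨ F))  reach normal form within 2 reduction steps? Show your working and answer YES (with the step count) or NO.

  start: (F ∨ (F ∨ F)) ∨ (F ∧ (F ∨ F))
  →1  (F ∨ F) ∨ (F ∧ (F ∨ F))
  →2  F ∨ (F ∧ (F ∨ F))

Answer: NO — after 2 steps the term is F ∨ (F ∧ (F ∨ F)), not yet normal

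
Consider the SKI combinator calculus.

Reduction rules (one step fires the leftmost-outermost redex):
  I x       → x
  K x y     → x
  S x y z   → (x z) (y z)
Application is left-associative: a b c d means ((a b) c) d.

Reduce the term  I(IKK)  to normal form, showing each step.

  start: I(IKK)
  →1  IKK
  →2  KK

Answer: normal form = KK  (in 2 steps)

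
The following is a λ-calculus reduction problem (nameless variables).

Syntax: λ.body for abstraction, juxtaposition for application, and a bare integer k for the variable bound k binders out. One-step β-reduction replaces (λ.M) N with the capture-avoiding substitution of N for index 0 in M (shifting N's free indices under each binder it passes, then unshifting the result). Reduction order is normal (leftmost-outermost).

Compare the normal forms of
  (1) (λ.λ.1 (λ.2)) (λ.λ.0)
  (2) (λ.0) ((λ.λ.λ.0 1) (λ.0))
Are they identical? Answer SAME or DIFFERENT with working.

Term A:
  start: (λ.λ.1 (λ.2)) (λ.λ.0)
  →1  λ.(λ.λ.0) (λ.λ.λ.0)
  →2  λ.λ.0

Term B:
  start: (λ.0) ((λ.λ.λ.0 1) (λ.0))
  →1  (λ.λ.λ.0 1) (λ.0)
  →2  λ.λ.0 1

Answer: DIFFERENT — A ⇓ λ.λ.0, B ⇓ λ.λ.0 1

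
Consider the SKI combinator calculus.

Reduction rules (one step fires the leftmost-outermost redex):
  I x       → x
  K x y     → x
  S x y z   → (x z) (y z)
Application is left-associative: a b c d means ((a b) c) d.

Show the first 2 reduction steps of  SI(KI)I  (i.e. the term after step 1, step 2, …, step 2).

  start: SI(KI)I
  →1  II(KII)
  →2  I(KII)

Answer: after 2 steps: I(KII)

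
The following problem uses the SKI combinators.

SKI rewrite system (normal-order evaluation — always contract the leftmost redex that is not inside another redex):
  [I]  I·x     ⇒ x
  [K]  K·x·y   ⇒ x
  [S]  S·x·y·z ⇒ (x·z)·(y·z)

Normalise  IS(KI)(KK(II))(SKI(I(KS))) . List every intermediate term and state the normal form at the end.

Answer: normal form = K(KS)  (in 8 steps)

Working:
  start: IS(KI)(KK(II))(SKI(I(KS)))
  step 1: S(KI)(KK(II))(SKI(I(KS)))
  step 2: KI(SKI(I(KS)))(KK(II)(SKI(I(KS))))
  step 3: I(KK(II)(SKI(I(KS))))
  step 4: KK(II)(SKI(I(KS)))
  step 5: K(SKI(I(KS)))
  step 6: K(K(I(KS))(I(I(KS))))
  step 7: K(I(KS))
  step 8: K(KS)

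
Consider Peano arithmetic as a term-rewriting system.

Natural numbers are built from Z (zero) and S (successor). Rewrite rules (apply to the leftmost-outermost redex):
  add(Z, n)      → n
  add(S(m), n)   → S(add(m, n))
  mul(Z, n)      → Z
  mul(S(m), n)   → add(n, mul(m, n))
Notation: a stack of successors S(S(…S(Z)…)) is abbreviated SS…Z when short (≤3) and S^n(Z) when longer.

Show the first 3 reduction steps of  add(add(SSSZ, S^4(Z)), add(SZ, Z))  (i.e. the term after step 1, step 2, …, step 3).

  start: add(add(SSSZ, S^4(Z)), add(SZ, Z))
  →1  add(S(add(SSZ, S^4(Z))), add(SZ, Z))
  →2  S(add(add(SSZ, S^4(Z)), add(SZ, Z)))
  →3  S(add(S(add(SZ, S^4(Z))), add(SZ, Z)))

Answer: after 3 steps: S(add(S(add(SZ, S^4(Z))), add(SZ, Z)))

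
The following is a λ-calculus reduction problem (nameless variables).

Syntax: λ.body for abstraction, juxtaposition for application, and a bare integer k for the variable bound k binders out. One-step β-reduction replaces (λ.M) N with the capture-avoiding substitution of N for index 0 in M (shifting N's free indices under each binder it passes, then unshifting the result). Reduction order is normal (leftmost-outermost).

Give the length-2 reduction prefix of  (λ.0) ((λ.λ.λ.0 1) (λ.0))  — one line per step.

  start: (λ.0) ((λ.λ.λ.0 1) (λ.0))
  [1] (λ.λ.λ.0 1) (λ.0)
  [2] λ.λ.0 1

Answer: after 2 steps: λ.λ.0 1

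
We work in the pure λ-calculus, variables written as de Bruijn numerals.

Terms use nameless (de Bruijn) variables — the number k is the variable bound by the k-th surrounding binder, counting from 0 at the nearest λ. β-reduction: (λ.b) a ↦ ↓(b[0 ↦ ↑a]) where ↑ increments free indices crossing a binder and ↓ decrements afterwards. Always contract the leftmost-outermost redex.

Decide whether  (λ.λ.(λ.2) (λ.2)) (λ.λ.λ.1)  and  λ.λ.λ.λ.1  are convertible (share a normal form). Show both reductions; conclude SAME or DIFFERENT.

Answer: SAME — A ⇓ λ.λ.λ.λ.1, B ⇓ λ.λ.λ.λ.1

Derivation:
Term A:
  start: (λ.λ.(λ.2) (λ.2)) (λ.λ.λ.1)
  step 1: λ.(λ.λ.λ.λ.1) (λ.λ.λ.λ.1)
  step 2: λ.λ.λ.λ.1

Term B:
  start: λ.λ.λ.λ.1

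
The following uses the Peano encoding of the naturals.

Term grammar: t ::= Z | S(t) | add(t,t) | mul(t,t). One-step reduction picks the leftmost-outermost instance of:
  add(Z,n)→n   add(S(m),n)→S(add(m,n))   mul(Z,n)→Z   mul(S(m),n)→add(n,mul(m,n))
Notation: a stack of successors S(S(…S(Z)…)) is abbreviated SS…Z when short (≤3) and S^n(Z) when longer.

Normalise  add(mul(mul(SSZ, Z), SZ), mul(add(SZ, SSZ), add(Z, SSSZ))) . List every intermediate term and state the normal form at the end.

Answer: normal form = S^9(Z)  (in 28 steps)

Reduction:
  start: add(mul(mul(SSZ, Z), SZ), mul(add(SZ, SSZ), add(Z, SSSZ)))
  step 1: add(mul(add(Z, mul(SZ, Z)), SZ), mul(add(SZ, SSZ), add(Z, SSSZ)))
  step 2: add(mul(mul(SZ, Z), SZ), mul(add(SZ, SSZ), add(Z, SSSZ)))
  step 3: add(mul(add(Z, mul(Z, Z)), SZ), mul(add(SZ, SSZ), add(Z, SSSZ)))
  step 4: add(mul(mul(Z, Z), SZ), mul(add(SZ, SSZ), add(Z, SSSZ)))
  step 5: add(mul(Z, SZ), mul(add(SZ, SSZ), add(Z, SSSZ)))
  step 6: add(Z, mul(add(SZ, SSZ), add(Z, SSSZ)))
  step 7: mul(add(SZ, SSZ), add(Z, SSSZ))
  step 8: mul(S(add(Z, SSZ)), add(Z, SSSZ))
  step 9: add(add(Z, SSSZ), mul(add(Z, SSZ), add(Z, SSSZ)))
  step 10: add(SSSZ, mul(add(Z, SSZ), add(Z, SSSZ)))
  step 11: S(add(SSZ, mul(add(Z, SSZ), add(Z, SSSZ))))
  step 12: S(S(add(SZ, mul(add(Z, SSZ), add(Z, SSSZ)))))
  step 13: S(S(S(add(Z, mul(add(Z, SSZ), add(Z, SSSZ))))))
  step 14: S(S(S(mul(add(Z, SSZ), add(Z, SSSZ)))))
  step 15: S(S(S(mul(SSZ, add(Z, SSSZ)))))
  step 16: S(S(S(add(add(Z, SSSZ), mul(SZ, add(Z, SSSZ))))))
  step 17: S(S(S(add(SSSZ, mul(SZ, add(Z, SSSZ))))))
  step 18: S(S(S(S(add(SSZ, mul(SZ, add(Z, SSSZ)))))))
  step 19: S(S(S(S(S(add(SZ, mul(SZ, add(Z, SSSZ))))))))
  step 20: S(S(S(S(S(S(add(Z, mul(SZ, add(Z, SSSZ)))))))))
  step 21: S(S(S(S(S(S(mul(SZ, add(Z, SSSZ))))))))
  step 22: S(S(S(S(S(S(add(add(Z, SSSZ), mul(Z, add(Z, SSSZ)))))))))
  step 23: S(S(S(S(S(S(add(SSSZ, mul(Z, add(Z, SSSZ)))))))))
  step 24: S(S(S(S(S(S(S(add(SSZ, mul(Z, add(Z, SSSZ))))))))))
  step 25: S(S(S(S(S(S(S(S(add(SZ, mul(Z, add(Z, SSSZ)))))))))))
  step 26: S(S(S(S(S(S(S(S(S(add(Z, mul(Z, add(Z, SSSZ))))))))))))
  step 27: S(S(S(S(S(S(S(S(S(mul(Z, add(Z, SSSZ)))))))))))
  step 28: S^9(Z)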